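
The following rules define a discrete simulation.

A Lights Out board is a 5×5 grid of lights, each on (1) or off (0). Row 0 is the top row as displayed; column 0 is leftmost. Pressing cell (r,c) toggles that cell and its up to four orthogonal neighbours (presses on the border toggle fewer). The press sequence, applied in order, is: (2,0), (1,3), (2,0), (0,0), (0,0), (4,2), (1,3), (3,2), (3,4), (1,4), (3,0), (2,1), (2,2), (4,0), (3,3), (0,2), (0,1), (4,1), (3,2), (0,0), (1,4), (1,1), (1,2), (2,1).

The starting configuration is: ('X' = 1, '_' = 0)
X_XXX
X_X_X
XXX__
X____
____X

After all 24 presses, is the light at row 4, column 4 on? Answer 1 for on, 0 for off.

[0] X_XXX
X_X_X
XXX__
X____
____X
[1] X_XXX
__X_X
__X__
_____
____X
[2] X_X_X
___X_
__XX_
_____
____X
[3] X_X_X
X__X_
XXXX_
X____
____X
[4] _XX_X
___X_
XXXX_
X____
____X
[5] X_X_X
X__X_
XXXX_
X____
____X
[6] X_X_X
X__X_
XXXX_
X_X__
_XXXX
[7] X_XXX
X_X_X
XXX__
X_X__
_XXXX
[8] X_XXX
X_X_X
XX___
XX_X_
_X_XX
[9] X_XXX
X_X_X
XX__X
XX__X
_X_X_
[10] X_XX_
X_XX_
XX___
XX__X
_X_X_
[11] X_XX_
X_XX_
_X___
____X
XX_X_
[12] X_XX_
XXXX_
X_X__
_X__X
XX_X_
[13] X_XX_
XX_X_
XX_X_
_XX_X
XX_X_
[14] X_XX_
XX_X_
XX_X_
XXX_X
___X_
[15] X_XX_
XX_X_
XX___
XX_X_
_____
[16] XX___
XXXX_
XX___
XX_X_
_____
[17] __X__
X_XX_
XX___
XX_X_
_____
[18] __X__
X_XX_
XX___
X__X_
XXX__
[19] __X__
X_XX_
XXX__
XXX__
XX___
[20] XXX__
__XX_
XXX__
XXX__
XX___
[21] XXX_X
__X_X
XXX_X
XXX__
XX___
[22] X_X_X
XX__X
X_X_X
XXX__
XX___
[23] X___X
X_XXX
X___X
XXX__
XX___
[24] X___X
XXXXX
_XX_X
X_X__
XX___

0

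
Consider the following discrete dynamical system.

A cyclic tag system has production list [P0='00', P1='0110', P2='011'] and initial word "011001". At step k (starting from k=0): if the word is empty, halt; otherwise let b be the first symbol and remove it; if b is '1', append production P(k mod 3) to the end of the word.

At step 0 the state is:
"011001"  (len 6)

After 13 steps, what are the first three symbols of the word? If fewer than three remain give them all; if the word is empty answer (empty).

011

step 0: "011001"  (len 6)
step 1: "11001"  (len 5)
step 2: "10010110"  (len 8)
step 3: "0010110011"  (len 10)
step 4: "010110011"  (len 9)
step 5: "10110011"  (len 8)
step 6: "0110011011"  (len 10)
step 7: "110011011"  (len 9)
step 8: "100110110110"  (len 12)
step 9: "00110110110011"  (len 14)
step 10: "0110110110011"  (len 13)
step 11: "110110110011"  (len 12)
step 12: "10110110011011"  (len 14)
step 13: "011011001101100"  (len 15)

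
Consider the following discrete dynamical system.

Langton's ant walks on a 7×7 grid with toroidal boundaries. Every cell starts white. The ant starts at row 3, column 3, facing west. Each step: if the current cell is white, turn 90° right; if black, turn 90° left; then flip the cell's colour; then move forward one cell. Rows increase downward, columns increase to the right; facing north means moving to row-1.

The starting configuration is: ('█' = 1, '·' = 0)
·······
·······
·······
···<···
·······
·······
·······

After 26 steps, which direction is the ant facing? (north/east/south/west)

east

k=0  ·······
·······
·······
···<···
·······
·······
·······
k=1  ·······
·······
···^···
···█···
·······
·······
·······
k=2  ·······
·······
···█>··
···█···
·······
·······
·······
k=3  ·······
·······
···██··
···█v··
·······
·······
·······
k=4  ·······
·······
···██··
···<█··
·······
·······
·······
k=5  ·······
·······
···██··
····█··
···v···
·······
·······
k=6  ·······
·······
···██··
····█··
··<█···
·······
·······
k=7  ·······
·······
···██··
··^·█··
··██···
·······
·······
k=8  ·······
·······
···██··
··█>█··
··██···
·······
·······
k=9  ·······
·······
···██··
··███··
··█v···
·······
·······
k=10  ·······
·······
···██··
··███··
··█·>··
·······
·······
k=11  ·······
·······
···██··
··███··
··█·█··
····v··
·······
k=12  ·······
·······
···██··
··███··
··█·█··
···<█··
·······
k=13  ·······
·······
···██··
··███··
··█^█··
···██··
·······
k=14  ·······
·······
···██··
··███··
··██>··
···██··
·······
k=15  ·······
·······
···██··
··██^··
··██···
···██··
·······
k=16  ·······
·······
···██··
··█<···
··██···
···██··
·······
k=17  ·······
·······
···██··
··█····
··█v···
···██··
·······
k=18  ·······
·······
···██··
··█····
··█·>··
···██··
·······
k=19  ·······
·······
···██··
··█····
··█·█··
···█v··
·······
k=20  ·······
·······
···██··
··█····
··█·█··
···█·>·
·······
k=21  ·······
·······
···██··
··█····
··█·█··
···█·█·
·····v·
k=22  ·······
·······
···██··
··█····
··█·█··
···█·█·
····<█·
k=23  ·······
·······
···██··
··█····
··█·█··
···█^█·
····██·
k=24  ·······
·······
···██··
··█····
··█·█··
···██>·
····██·
k=25  ·······
·······
···██··
··█····
··█·█^·
···██··
····██·
k=26  ·······
·······
···██··
··█····
··█·██>
···██··
····██·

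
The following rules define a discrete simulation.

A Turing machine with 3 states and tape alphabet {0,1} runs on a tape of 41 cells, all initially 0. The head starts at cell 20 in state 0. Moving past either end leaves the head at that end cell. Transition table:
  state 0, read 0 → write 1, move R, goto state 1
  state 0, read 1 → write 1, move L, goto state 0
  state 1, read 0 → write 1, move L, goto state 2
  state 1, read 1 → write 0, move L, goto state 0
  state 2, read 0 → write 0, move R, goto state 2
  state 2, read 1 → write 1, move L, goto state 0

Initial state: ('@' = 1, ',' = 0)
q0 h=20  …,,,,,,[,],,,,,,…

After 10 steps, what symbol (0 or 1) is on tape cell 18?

1

0) q0 h=20  …,,,,,,[,],,,,,,…
1) q1 h=21  …,,,,,@[,],,,,,,…
2) q2 h=20  …,,,,,,[@]@,,,,,…
3) q0 h=19  …,,,,,,[,]@@,,,,…
4) q1 h=20  …,,,,,@[@]@,,,,,…
5) q0 h=19  …,,,,,,[@],@,,,,…
6) q0 h=18  …,,,,,,[,]@,@,,,…
7) q1 h=19  …,,,,,@[@],@,,,,…
8) q0 h=18  …,,,,,,[@],,@,,,…
9) q0 h=17  …,,,,,,[,]@,,@,,…
10) q1 h=18  …,,,,,@[@],,@,,,…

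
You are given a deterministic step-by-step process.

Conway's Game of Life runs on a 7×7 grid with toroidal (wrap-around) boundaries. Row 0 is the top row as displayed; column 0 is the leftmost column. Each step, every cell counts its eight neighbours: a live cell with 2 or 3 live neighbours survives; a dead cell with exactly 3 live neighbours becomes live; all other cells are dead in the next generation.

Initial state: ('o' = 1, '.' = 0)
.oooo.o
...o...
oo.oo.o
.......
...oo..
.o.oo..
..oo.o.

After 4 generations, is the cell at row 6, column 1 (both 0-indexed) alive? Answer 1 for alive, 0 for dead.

[0] .oooo.o
...o...
oo.oo.o
.......
...oo..
.o.oo..
..oo.o.
[1] .o...o.
......o
o.ooo..
o.o..o.
..ooo..
.....o.
o....o.
[2] o....o.
ooooooo
o.oooo.
.....oo
.oooooo
...o.oo
....oo.
[3] o.o....
.......
.......
.......
..oo...
o......
.......
[4] .......
.......
.......
.......
.......
.......
.o.....

1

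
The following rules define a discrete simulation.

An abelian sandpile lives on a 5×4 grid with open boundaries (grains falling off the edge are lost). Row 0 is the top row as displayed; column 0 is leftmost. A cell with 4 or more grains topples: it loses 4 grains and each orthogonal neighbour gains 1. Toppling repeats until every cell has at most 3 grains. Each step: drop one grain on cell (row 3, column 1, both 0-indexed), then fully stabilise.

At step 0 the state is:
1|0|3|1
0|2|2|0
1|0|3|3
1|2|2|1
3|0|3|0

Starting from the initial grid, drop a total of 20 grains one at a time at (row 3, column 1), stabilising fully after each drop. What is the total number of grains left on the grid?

36

[0] 1|0|3|1
0|2|2|0
1|0|3|3
1|2|2|1
3|0|3|0
[1] 1|0|3|1
0|2|2|0
1|0|3|3
1|3|2|1
3|0|3|0
[2] 1|0|3|1
0|2|2|0
1|1|3|3
2|0|3|1
3|1|3|0
[3] 1|0|3|1
0|2|2|0
1|1|3|3
2|1|3|1
3|1|3|0
[4] 1|0|3|1
0|2|2|0
1|1|3|3
2|2|3|1
3|1|3|0
[5] 1|0|3|1
0|2|2|0
1|1|3|3
2|3|3|1
3|1|3|0
[6] 1|0|3|1
0|2|3|1
1|3|1|0
3|1|2|3
3|3|0|1
[7] 1|0|3|1
0|2|3|1
1|3|1|0
3|2|2|3
3|3|0|1
[8] 1|0|3|1
0|2|3|1
1|3|1|0
3|3|2|3
3|3|0|1
[9] 1|0|3|1
0|3|3|1
3|0|2|0
1|3|3|3
1|1|1|1
[10] 1|0|3|1
0|3|3|1
3|1|3|1
2|1|1|0
1|2|2|2
[11] 1|0|3|1
0|3|3|1
3|1|3|1
2|2|1|0
1|2|2|2
[12] 1|0|3|1
0|3|3|1
3|1|3|1
2|3|1|0
1|2|2|2
[13] 1|0|3|1
0|3|3|1
3|2|3|1
3|0|2|0
1|3|2|2
[14] 1|0|3|1
0|3|3|1
3|2|3|1
3|1|2|0
1|3|2|2
[15] 1|0|3|1
0|3|3|1
3|2|3|1
3|2|2|0
1|3|2|2
[16] 1|0|3|1
0|3|3|1
3|2|3|1
3|3|2|0
1|3|2|2
[17] 1|2|0|2
2|1|2|2
1|3|2|2
2|0|2|1
3|2|0|3
[18] 1|2|0|2
2|1|2|2
1|3|2|2
2|1|2|1
3|2|0|3
[19] 1|2|0|2
2|1|2|2
1|3|2|2
2|2|2|1
3|2|0|3
[20] 1|2|0|2
2|1|2|2
1|3|2|2
2|3|2|1
3|2|0|3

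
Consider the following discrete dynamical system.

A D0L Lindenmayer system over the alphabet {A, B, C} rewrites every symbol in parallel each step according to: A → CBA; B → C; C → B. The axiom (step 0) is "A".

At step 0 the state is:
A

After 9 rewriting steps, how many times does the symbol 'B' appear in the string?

k=0  A
k=1  CBA
k=2  BCCBA
k=3  CBBCCBA
k=4  BCCBBCCBA
k=5  CBBCCBBCCBA
k=6  BCCBBCCBBCCBA
k=7  CBBCCBBCCBBCCBA
k=8  BCCBBCCBBCCBBCCBA
k=9  CBBCCBBCCBBCCBBCCBA

9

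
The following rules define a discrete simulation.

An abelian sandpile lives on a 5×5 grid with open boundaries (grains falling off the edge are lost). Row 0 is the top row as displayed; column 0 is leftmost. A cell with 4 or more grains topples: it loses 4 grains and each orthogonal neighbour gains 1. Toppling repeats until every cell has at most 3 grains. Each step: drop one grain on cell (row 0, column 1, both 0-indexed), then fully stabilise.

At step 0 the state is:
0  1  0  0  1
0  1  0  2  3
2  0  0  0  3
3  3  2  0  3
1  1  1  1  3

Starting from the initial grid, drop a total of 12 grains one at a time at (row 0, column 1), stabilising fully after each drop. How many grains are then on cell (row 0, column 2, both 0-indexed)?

3

step 0: 0  1  0  0  1
0  1  0  2  3
2  0  0  0  3
3  3  2  0  3
1  1  1  1  3
step 1: 0  2  0  0  1
0  1  0  2  3
2  0  0  0  3
3  3  2  0  3
1  1  1  1  3
step 2: 0  3  0  0  1
0  1  0  2  3
2  0  0  0  3
3  3  2  0  3
1  1  1  1  3
step 3: 1  0  1  0  1
0  2  0  2  3
2  0  0  0  3
3  3  2  0  3
1  1  1  1  3
step 4: 1  1  1  0  1
0  2  0  2  3
2  0  0  0  3
3  3  2  0  3
1  1  1  1  3
step 5: 1  2  1  0  1
0  2  0  2  3
2  0  0  0  3
3  3  2  0  3
1  1  1  1  3
step 6: 1  3  1  0  1
0  2  0  2  3
2  0  0  0  3
3  3  2  0  3
1  1  1  1  3
step 7: 2  0  2  0  1
0  3  0  2  3
2  0  0  0  3
3  3  2  0  3
1  1  1  1  3
step 8: 2  1  2  0  1
0  3  0  2  3
2  0  0  0  3
3  3  2  0  3
1  1  1  1  3
step 9: 2  2  2  0  1
0  3  0  2  3
2  0  0  0  3
3  3  2  0  3
1  1  1  1  3
step 10: 2  3  2  0  1
0  3  0  2  3
2  0  0  0  3
3  3  2  0  3
1  1  1  1  3
step 11: 3  1  3  0  1
1  0  1  2  3
2  1  0  0  3
3  3  2  0  3
1  1  1  1  3
step 12: 3  2  3  0  1
1  0  1  2  3
2  1  0  0  3
3  3  2  0  3
1  1  1  1  3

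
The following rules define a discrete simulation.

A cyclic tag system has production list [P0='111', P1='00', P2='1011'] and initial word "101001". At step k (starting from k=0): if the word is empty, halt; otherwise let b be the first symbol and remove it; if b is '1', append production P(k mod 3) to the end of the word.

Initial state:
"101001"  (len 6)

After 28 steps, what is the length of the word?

38

[0] "101001"  (len 6)
[1] "01001111"  (len 8)
[2] "1001111"  (len 7)
[3] "0011111011"  (len 10)
[4] "011111011"  (len 9)
[5] "11111011"  (len 8)
[6] "11110111011"  (len 11)
[7] "1110111011111"  (len 13)
[8] "11011101111100"  (len 14)
[9] "10111011111001011"  (len 17)
[10] "0111011111001011111"  (len 19)
[11] "111011111001011111"  (len 18)
[12] "110111110010111111011"  (len 21)
[13] "10111110010111111011111"  (len 23)
[14] "011111001011111101111100"  (len 24)
[15] "11111001011111101111100"  (len 23)
[16] "1111001011111101111100111"  (len 25)
[17] "11100101111110111110011100"  (len 26)
[18] "11001011111101111100111001011"  (len 29)
[19] "1001011111101111100111001011111"  (len 31)
[20] "00101111110111110011100101111100"  (len 32)
[21] "0101111110111110011100101111100"  (len 31)
[22] "101111110111110011100101111100"  (len 30)
[23] "0111111011111001110010111110000"  (len 31)
[24] "111111011111001110010111110000"  (len 30)
[25] "11111011111001110010111110000111"  (len 32)
[26] "111101111100111001011111000011100"  (len 33)
[27] "111011111001110010111110000111001011"  (len 36)
[28] "11011111001110010111110000111001011111"  (len 38)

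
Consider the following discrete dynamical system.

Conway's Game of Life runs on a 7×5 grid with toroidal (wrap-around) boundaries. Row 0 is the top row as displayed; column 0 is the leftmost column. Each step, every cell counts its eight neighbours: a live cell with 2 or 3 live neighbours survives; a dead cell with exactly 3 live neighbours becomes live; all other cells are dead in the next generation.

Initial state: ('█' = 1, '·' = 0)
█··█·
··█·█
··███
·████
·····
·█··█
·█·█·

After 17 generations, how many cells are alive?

16

gen 0: █··█·
··█·█
··███
·████
·····
·█··█
·█·█·
gen 1: ██·█·
███··
·····
██··█
·█··█
█·█··
·█·█·
gen 2: ···█·
█·█·█
··█·█
·█··█
··███
█·███
···█·
gen 3: ··██·
███·█
··█·█
·█··█
·····
██···
·····
gen 4: █·███
█···█
··█·█
█··█·
·█···
·····
·██··
gen 5: ··█··
··█··
·█···
█████
·····
·██··
███·█
gen 6: █·█··
·██··
····█
█████
····█
··██·
█····
gen 7: █·█··
████·
····█
·██··
·····
···██
··███
gen 8: █····
█·██·
····█
·····
··██·
··█·█
███··
gen 9: █··█·
██·█·
···██
···█·
··██·
█···█
█·███
gen 10: ·····
██·█·
█··█·
·····
··██·
█····
··█··
gen 11: ·██··
███··
███··
··███
·····
·███·
·····
gen 12: █·█··
···█·
·····
█·███
·█··█
··█··
···█·
gen 13: ··███
·····
··█··
█████
·█··█
··██·
·███·
gen 14: ·█··█
··█··
█·█·█
····█
·····
█···█
·█···
gen 15: ███··
··█·█
██··█
█··██
█···█
█····
·█··█
gen 16: ··█·█
··█·█
·██··
···█·
·█·█·
·█···
··█·█
gen 17: ███·█
█·█··
·██··
·█·█·
·····
██·█·
███··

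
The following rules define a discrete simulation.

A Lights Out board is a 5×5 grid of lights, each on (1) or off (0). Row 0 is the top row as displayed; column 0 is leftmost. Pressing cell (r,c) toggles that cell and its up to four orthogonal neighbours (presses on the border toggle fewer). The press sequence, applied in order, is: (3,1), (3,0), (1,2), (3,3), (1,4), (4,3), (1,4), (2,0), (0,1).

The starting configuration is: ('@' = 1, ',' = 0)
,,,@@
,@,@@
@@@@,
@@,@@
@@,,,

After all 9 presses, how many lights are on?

14

t=0: ,,,@@
,@,@@
@@@@,
@@,@@
@@,,,
t=1: ,,,@@
,@,@@
@,@@,
,,@@@
@,,,,
t=2: ,,,@@
,@,@@
,,@@,
@@@@@
,,,,,
t=3: ,,@@@
,,@,@
,,,@,
@@@@@
,,,,,
t=4: ,,@@@
,,@,@
,,,,,
@@,,,
,,,@,
t=5: ,,@@,
,,@@,
,,,,@
@@,,,
,,,@,
t=6: ,,@@,
,,@@,
,,,,@
@@,@,
,,@,@
t=7: ,,@@@
,,@,@
,,,,,
@@,@,
,,@,@
t=8: ,,@@@
@,@,@
@@,,,
,@,@,
,,@,@
t=9: @@,@@
@@@,@
@@,,,
,@,@,
,,@,@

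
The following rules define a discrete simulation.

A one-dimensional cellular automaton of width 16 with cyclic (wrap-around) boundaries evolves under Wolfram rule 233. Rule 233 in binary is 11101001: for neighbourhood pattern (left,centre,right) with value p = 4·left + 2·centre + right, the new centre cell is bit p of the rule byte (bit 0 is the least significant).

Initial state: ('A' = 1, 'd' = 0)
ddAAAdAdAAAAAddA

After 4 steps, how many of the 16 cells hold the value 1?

k=0  ddAAAdAdAAAAAddA
k=1  ddAAAAdAAAAAAddd
k=2  AdAAAAAAAAAAAdAA
k=3  AAAAAAAAAAAAAAAA
k=4  AAAAAAAAAAAAAAAA

16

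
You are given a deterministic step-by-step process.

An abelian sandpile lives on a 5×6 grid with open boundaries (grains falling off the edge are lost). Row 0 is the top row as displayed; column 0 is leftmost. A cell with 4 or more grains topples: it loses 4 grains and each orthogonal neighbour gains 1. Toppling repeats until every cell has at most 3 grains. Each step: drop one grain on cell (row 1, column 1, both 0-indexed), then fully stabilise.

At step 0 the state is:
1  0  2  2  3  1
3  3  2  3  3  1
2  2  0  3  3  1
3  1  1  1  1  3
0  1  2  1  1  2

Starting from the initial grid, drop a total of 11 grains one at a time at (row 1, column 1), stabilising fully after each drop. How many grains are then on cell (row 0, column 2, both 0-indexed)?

2

gen 0: 1  0  2  2  3  1
3  3  2  3  3  1
2  2  0  3  3  1
3  1  1  1  1  3
0  1  2  1  1  2
gen 1: 2  1  2  2  3  1
0  1  3  3  3  1
3  3  0  3  3  1
3  1  1  1  1  3
0  1  2  1  1  2
gen 2: 2  1  2  2  3  1
0  2  3  3  3  1
3  3  0  3  3  1
3  1  1  1  1  3
0  1  2  1  1  2
gen 3: 2  1  2  2  3  1
0  3  3  3  3  1
3  3  0  3  3  1
3  1  1  1  1  3
0  1  2  1  1  2
gen 4: 2  3  0  1  1  2
2  2  2  3  2  2
1  1  3  1  1  2
0  3  1  2  2  3
1  1  2  1  1  2
gen 5: 2  3  0  1  1  2
2  3  2  3  2  2
1  1  3  1  1  2
0  3  1  2  2  3
1  1  2  1  1  2
gen 6: 3  0  1  1  1  2
3  1  3  3  2  2
1  2  3  1  1  2
0  3  1  2  2  3
1  1  2  1  1  2
gen 7: 3  0  1  1  1  2
3  2  3  3  2  2
1  2  3  1  1  2
0  3  1  2  2  3
1  1  2  1  1  2
gen 8: 3  0  1  1  1  2
3  3  3  3  2  2
1  2  3  1  1  2
0  3  1  2  2  3
1  1  2  1  1  2
gen 9: 0  2  2  2  1  2
1  3  2  0  3  2
3  1  1  3  1  2
1  0  3  2  2  3
1  2  2  1  1  2
gen 10: 0  3  2  2  1  2
2  0  3  0  3  2
3  2  1  3  1  2
1  0  3  2  2  3
1  2  2  1  1  2
gen 11: 0  3  2  2  1  2
2  1  3  0  3  2
3  2  1  3  1  2
1  0  3  2  2  3
1  2  2  1  1  2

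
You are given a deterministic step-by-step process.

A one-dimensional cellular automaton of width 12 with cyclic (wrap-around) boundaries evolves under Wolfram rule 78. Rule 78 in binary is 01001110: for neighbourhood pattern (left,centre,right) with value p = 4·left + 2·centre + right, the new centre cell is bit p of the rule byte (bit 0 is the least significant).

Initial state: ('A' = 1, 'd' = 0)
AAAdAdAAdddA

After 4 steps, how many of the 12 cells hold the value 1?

7

step 0: AAAdAdAAdddA
step 1: ddAdAdAAddAA
step 2: dAAdAdAAdAAA
step 3: dAAdAdAAdAdA
step 4: dAAdAdAAdAdA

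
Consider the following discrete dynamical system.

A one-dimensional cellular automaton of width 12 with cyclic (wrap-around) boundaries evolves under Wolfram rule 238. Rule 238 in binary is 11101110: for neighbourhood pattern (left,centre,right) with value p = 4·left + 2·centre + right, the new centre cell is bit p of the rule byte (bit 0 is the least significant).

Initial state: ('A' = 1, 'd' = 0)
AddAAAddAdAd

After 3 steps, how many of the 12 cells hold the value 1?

12

t=0: AddAAAddAdAd
t=1: AdAAAAdAAAAA
t=2: AAAAAAAAAAAA
t=3: AAAAAAAAAAAA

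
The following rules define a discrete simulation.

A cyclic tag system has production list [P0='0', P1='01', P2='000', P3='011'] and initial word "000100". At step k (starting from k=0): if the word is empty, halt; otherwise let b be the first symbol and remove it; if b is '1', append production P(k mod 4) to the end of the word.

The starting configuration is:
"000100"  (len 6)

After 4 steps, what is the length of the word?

5

gen 0: "000100"  (len 6)
gen 1: "00100"  (len 5)
gen 2: "0100"  (len 4)
gen 3: "100"  (len 3)
gen 4: "00011"  (len 5)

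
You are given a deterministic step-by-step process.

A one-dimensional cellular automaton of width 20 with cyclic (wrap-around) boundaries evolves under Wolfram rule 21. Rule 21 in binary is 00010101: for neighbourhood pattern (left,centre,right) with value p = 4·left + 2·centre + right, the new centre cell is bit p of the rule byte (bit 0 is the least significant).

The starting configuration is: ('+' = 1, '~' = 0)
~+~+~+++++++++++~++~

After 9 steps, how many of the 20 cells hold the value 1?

0

[0] ~+~+~+++++++++++~++~
[1] ~+~+~~~~~~~~~~~~~~~+
[2] ~+~+++++++++++++++~+
[3] ~+~~~~~~~~~~~~~~~~~+
[4] ~+++++++++++++++++~+
[5] ~~~~~~~~~~~~~~~~~~~+
[6] ++++++++++++++++++~+
[7] ~~~~~~~~~~~~~~~~~~~~
[8] ++++++++++++++++++++
[9] ~~~~~~~~~~~~~~~~~~~~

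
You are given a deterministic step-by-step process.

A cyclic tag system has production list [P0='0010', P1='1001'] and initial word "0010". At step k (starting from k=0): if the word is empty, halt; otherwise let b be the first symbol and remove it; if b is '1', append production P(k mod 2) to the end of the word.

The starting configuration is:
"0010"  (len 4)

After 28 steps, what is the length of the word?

4

0) "0010"  (len 4)
1) "010"  (len 3)
2) "10"  (len 2)
3) "00010"  (len 5)
4) "0010"  (len 4)
5) "010"  (len 3)
6) "10"  (len 2)
7) "00010"  (len 5)
8) "0010"  (len 4)
9) "010"  (len 3)
10) "10"  (len 2)
11) "00010"  (len 5)
12) "0010"  (len 4)
13) "010"  (len 3)
14) "10"  (len 2)
15) "00010"  (len 5)
16) "0010"  (len 4)
17) "010"  (len 3)
18) "10"  (len 2)
19) "00010"  (len 5)
20) "0010"  (len 4)
21) "010"  (len 3)
22) "10"  (len 2)
23) "00010"  (len 5)
24) "0010"  (len 4)
25) "010"  (len 3)
26) "10"  (len 2)
27) "00010"  (len 5)
28) "0010"  (len 4)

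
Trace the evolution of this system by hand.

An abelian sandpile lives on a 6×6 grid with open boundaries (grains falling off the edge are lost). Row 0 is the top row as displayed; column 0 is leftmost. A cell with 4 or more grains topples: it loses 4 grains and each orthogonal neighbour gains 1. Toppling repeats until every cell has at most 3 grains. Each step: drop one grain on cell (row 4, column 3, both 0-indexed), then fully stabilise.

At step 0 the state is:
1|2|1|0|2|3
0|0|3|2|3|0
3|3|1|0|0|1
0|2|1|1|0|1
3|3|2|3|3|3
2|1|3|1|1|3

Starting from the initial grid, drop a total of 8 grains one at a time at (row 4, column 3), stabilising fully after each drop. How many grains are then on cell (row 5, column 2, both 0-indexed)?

k=0  1|2|1|0|2|3
0|0|3|2|3|0
3|3|1|0|0|1
0|2|1|1|0|1
3|3|2|3|3|3
2|1|3|1|1|3
k=1  1|2|1|0|2|3
0|0|3|2|3|0
3|3|1|0|0|1
0|2|1|2|1|2
3|3|3|1|1|1
2|1|3|2|3|0
k=2  1|2|1|0|2|3
0|0|3|2|3|0
3|3|1|0|0|1
0|2|1|2|1|2
3|3|3|2|1|1
2|1|3|2|3|0
k=3  1|2|1|0|2|3
0|0|3|2|3|0
3|3|1|0|0|1
0|2|1|2|1|2
3|3|3|3|1|1
2|1|3|2|3|0
k=4  1|2|1|0|2|3
0|0|3|2|3|0
3|3|1|0|0|1
1|3|2|3|1|2
0|1|2|2|3|1
3|3|1|1|0|1
k=5  1|2|1|0|2|3
0|0|3|2|3|0
3|3|1|0|0|1
1|3|2|3|1|2
0|1|2|3|3|1
3|3|1|1|0|1
k=6  1|2|1|0|2|3
0|0|3|2|3|0
3|3|1|1|0|1
1|3|3|0|3|2
0|1|3|2|0|2
3|3|1|2|1|1
k=7  1|2|1|0|2|3
0|0|3|2|3|0
3|3|1|1|0|1
1|3|3|0|3|2
0|1|3|3|0|2
3|3|1|2|1|1
k=8  1|2|1|0|2|3
1|1|3|2|3|0
0|1|3|1|0|1
3|1|1|2|3|2
0|3|1|1|1|2
3|3|2|3|1|1

2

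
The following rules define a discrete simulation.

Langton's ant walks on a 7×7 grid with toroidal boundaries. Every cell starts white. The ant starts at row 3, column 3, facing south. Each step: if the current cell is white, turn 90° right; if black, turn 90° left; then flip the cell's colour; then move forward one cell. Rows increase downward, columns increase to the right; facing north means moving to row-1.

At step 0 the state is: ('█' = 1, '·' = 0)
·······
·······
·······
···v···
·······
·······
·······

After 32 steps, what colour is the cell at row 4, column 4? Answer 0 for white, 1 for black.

[0] ·······
·······
·······
···v···
·······
·······
·······
[1] ·······
·······
·······
··<█···
·······
·······
·······
[2] ·······
·······
··^····
··██···
·······
·······
·······
[3] ·······
·······
··█>···
··██···
·······
·······
·······
[4] ·······
·······
··██···
··█v···
·······
·······
·······
[5] ·······
·······
··██···
··█·>··
·······
·······
·······
[6] ·······
·······
··██···
··█·█··
····v··
·······
·······
[7] ·······
·······
··██···
··█·█··
···<█··
·······
·······
[8] ·······
·······
··██···
··█^█··
···██··
·······
·······
[9] ·······
·······
··██···
··██>··
···██··
·······
·······
[10] ·······
·······
··██^··
··██···
···██··
·······
·······
[11] ·······
·······
··███>·
··██···
···██··
·······
·······
[12] ·······
·······
··████·
··██·v·
···██··
·······
·······
[13] ·······
·······
··████·
··██<█·
···██··
·······
·······
[14] ·······
·······
··██^█·
··████·
···██··
·······
·······
[15] ·······
·······
··█<·█·
··████·
···██··
·······
·······
[16] ·······
·······
··█··█·
··█v██·
···██··
·······
·······
[17] ·······
·······
··█··█·
··█·>█·
···██··
·······
·······
[18] ·······
·······
··█·^█·
··█··█·
···██··
·······
·······
[19] ·······
·······
··█·█>·
··█··█·
···██··
·······
·······
[20] ·······
·····^·
··█·█··
··█··█·
···██··
·······
·······
[21] ·······
·····█>
··█·█··
··█··█·
···██··
·······
·······
[22] ·······
·····██
··█·█·v
··█··█·
···██··
·······
·······
[23] ·······
·····██
··█·█<█
··█··█·
···██··
·······
·······
[24] ·······
·····^█
··█·███
··█··█·
···██··
·······
·······
[25] ·······
····<·█
··█·███
··█··█·
···██··
·······
·······
[26] ····^··
····█·█
··█·███
··█··█·
···██··
·······
·······
[27] ····█>·
····█·█
··█·███
··█··█·
···██··
·······
·······
[28] ····██·
····█v█
··█·███
··█··█·
···██··
·······
·······
[29] ····██·
····<██
··█·███
··█··█·
···██··
·······
·······
[30] ····██·
·····██
··█·v██
··█··█·
···██··
·······
·······
[31] ····██·
·····██
··█··>█
··█··█·
···██··
·······
·······
[32] ····██·
·····^█
··█···█
··█··█·
···██··
·······
·······

1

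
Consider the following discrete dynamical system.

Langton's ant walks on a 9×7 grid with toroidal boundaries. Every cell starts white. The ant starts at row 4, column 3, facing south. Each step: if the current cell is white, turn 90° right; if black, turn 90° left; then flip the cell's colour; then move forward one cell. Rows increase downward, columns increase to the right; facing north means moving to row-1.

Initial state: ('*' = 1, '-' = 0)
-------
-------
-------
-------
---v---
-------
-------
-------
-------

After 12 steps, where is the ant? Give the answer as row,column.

4,5

k=0  -------
-------
-------
-------
---v---
-------
-------
-------
-------
k=1  -------
-------
-------
-------
--<*---
-------
-------
-------
-------
k=2  -------
-------
-------
--^----
--**---
-------
-------
-------
-------
k=3  -------
-------
-------
--*>---
--**---
-------
-------
-------
-------
k=4  -------
-------
-------
--**---
--*v---
-------
-------
-------
-------
k=5  -------
-------
-------
--**---
--*->--
-------
-------
-------
-------
k=6  -------
-------
-------
--**---
--*-*--
----v--
-------
-------
-------
k=7  -------
-------
-------
--**---
--*-*--
---<*--
-------
-------
-------
k=8  -------
-------
-------
--**---
--*^*--
---**--
-------
-------
-------
k=9  -------
-------
-------
--**---
--**>--
---**--
-------
-------
-------
k=10  -------
-------
-------
--**^--
--**---
---**--
-------
-------
-------
k=11  -------
-------
-------
--***>-
--**---
---**--
-------
-------
-------
k=12  -------
-------
-------
--****-
--**-v-
---**--
-------
-------
-------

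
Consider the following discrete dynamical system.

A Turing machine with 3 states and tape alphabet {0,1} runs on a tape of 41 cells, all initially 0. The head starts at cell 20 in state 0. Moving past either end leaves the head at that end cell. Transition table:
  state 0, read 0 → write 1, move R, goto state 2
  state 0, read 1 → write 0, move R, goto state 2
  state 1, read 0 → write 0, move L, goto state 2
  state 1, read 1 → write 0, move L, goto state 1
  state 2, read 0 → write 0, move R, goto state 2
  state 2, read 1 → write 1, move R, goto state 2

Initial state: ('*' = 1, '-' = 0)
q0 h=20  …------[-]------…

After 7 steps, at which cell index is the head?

0) q0 h=20  …------[-]------…
1) q2 h=21  …-----*[-]------…
2) q2 h=22  …----*-[-]------…
3) q2 h=23  …---*--[-]------…
4) q2 h=24  …--*---[-]------…
5) q2 h=25  …-*----[-]------…
6) q2 h=26  …*-----[-]------…
7) q2 h=27  …------[-]------…

27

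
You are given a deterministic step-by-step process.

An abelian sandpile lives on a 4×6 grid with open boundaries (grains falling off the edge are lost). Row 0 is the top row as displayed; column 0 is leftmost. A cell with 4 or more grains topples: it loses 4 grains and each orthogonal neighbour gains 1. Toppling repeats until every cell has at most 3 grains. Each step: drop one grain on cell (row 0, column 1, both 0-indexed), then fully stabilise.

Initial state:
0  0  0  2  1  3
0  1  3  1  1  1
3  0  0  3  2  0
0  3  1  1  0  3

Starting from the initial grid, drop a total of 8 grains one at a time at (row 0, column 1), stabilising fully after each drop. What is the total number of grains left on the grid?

35

gen 0: 0  0  0  2  1  3
0  1  3  1  1  1
3  0  0  3  2  0
0  3  1  1  0  3
gen 1: 0  1  0  2  1  3
0  1  3  1  1  1
3  0  0  3  2  0
0  3  1  1  0  3
gen 2: 0  2  0  2  1  3
0  1  3  1  1  1
3  0  0  3  2  0
0  3  1  1  0  3
gen 3: 0  3  0  2  1  3
0  1  3  1  1  1
3  0  0  3  2  0
0  3  1  1  0  3
gen 4: 1  0  1  2  1  3
0  2  3  1  1  1
3  0  0  3  2  0
0  3  1  1  0  3
gen 5: 1  1  1  2  1  3
0  2  3  1  1  1
3  0  0  3  2  0
0  3  1  1  0  3
gen 6: 1  2  1  2  1  3
0  2  3  1  1  1
3  0  0  3  2  0
0  3  1  1  0  3
gen 7: 1  3  1  2  1  3
0  2  3  1  1  1
3  0  0  3  2  0
0  3  1  1  0  3
gen 8: 2  0  2  2  1  3
0  3  3  1  1  1
3  0  0  3  2  0
0  3  1  1  0  3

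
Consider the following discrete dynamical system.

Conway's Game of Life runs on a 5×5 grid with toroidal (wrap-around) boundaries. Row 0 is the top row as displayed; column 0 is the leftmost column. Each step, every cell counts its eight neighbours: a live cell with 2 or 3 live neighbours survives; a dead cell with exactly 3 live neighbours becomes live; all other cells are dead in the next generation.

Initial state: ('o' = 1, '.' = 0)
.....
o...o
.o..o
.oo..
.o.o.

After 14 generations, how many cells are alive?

k=0  .....
o...o
.o..o
.oo..
.o.o.
k=1  o...o
o...o
.oooo
.o.o.
.o...
k=2  .o..o
..o..
.o...
.o.oo
.oo.o
k=3  .o...
ooo..
oo.o.
.o.oo
.o..o
k=4  .....
....o
...o.
.o.o.
.o.oo
k=5  o..oo
.....
..ooo
o..o.
o..oo
k=6  o..o.
o.o..
..ooo
oo...
.oo..
k=7  o..oo
o.o..
..ooo
o...o
..o.o
k=8  o.o..
o.o..
..o..
ooo..
.o...
k=9  o.o..
..oo.
o.oo.
o.o..
.....
k=10  .ooo.
.....
.....
..ooo
.....
k=11  ..o..
..o..
...o.
...o.
.o..o
k=12  .ooo.
..oo.
..oo.
..ooo
..oo.
k=13  .o..o
....o
.o...
.o..o
.....
k=14  o....
.....
.....
o....
.....

2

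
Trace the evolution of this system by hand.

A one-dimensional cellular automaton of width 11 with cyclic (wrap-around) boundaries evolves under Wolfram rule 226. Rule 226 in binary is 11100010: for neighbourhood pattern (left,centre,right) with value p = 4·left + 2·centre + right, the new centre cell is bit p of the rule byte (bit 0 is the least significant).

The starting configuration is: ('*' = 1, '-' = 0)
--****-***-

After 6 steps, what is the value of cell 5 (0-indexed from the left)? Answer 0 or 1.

0

t=0: --****-***-
t=1: -*-****-**-
t=2: *-*-****-*-
t=3: -*-*-****-*
t=4: *-*-*-****-
t=5: -*-*-*-****
t=6: *-*-*-*-***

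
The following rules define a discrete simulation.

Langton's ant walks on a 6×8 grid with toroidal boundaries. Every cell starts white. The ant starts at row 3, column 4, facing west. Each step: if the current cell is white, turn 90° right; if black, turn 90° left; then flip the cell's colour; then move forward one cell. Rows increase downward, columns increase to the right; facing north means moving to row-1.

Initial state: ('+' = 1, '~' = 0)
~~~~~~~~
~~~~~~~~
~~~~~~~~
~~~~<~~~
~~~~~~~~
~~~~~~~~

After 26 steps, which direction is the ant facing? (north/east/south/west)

east

gen 0: ~~~~~~~~
~~~~~~~~
~~~~~~~~
~~~~<~~~
~~~~~~~~
~~~~~~~~
gen 1: ~~~~~~~~
~~~~~~~~
~~~~^~~~
~~~~+~~~
~~~~~~~~
~~~~~~~~
gen 2: ~~~~~~~~
~~~~~~~~
~~~~+>~~
~~~~+~~~
~~~~~~~~
~~~~~~~~
gen 3: ~~~~~~~~
~~~~~~~~
~~~~++~~
~~~~+v~~
~~~~~~~~
~~~~~~~~
gen 4: ~~~~~~~~
~~~~~~~~
~~~~++~~
~~~~<+~~
~~~~~~~~
~~~~~~~~
gen 5: ~~~~~~~~
~~~~~~~~
~~~~++~~
~~~~~+~~
~~~~v~~~
~~~~~~~~
gen 6: ~~~~~~~~
~~~~~~~~
~~~~++~~
~~~~~+~~
~~~<+~~~
~~~~~~~~
gen 7: ~~~~~~~~
~~~~~~~~
~~~~++~~
~~~^~+~~
~~~++~~~
~~~~~~~~
gen 8: ~~~~~~~~
~~~~~~~~
~~~~++~~
~~~+>+~~
~~~++~~~
~~~~~~~~
gen 9: ~~~~~~~~
~~~~~~~~
~~~~++~~
~~~+++~~
~~~+v~~~
~~~~~~~~
gen 10: ~~~~~~~~
~~~~~~~~
~~~~++~~
~~~+++~~
~~~+~>~~
~~~~~~~~
gen 11: ~~~~~~~~
~~~~~~~~
~~~~++~~
~~~+++~~
~~~+~+~~
~~~~~v~~
gen 12: ~~~~~~~~
~~~~~~~~
~~~~++~~
~~~+++~~
~~~+~+~~
~~~~<+~~
gen 13: ~~~~~~~~
~~~~~~~~
~~~~++~~
~~~+++~~
~~~+^+~~
~~~~++~~
gen 14: ~~~~~~~~
~~~~~~~~
~~~~++~~
~~~+++~~
~~~++>~~
~~~~++~~
gen 15: ~~~~~~~~
~~~~~~~~
~~~~++~~
~~~++^~~
~~~++~~~
~~~~++~~
gen 16: ~~~~~~~~
~~~~~~~~
~~~~++~~
~~~+<~~~
~~~++~~~
~~~~++~~
gen 17: ~~~~~~~~
~~~~~~~~
~~~~++~~
~~~+~~~~
~~~+v~~~
~~~~++~~
gen 18: ~~~~~~~~
~~~~~~~~
~~~~++~~
~~~+~~~~
~~~+~>~~
~~~~++~~
gen 19: ~~~~~~~~
~~~~~~~~
~~~~++~~
~~~+~~~~
~~~+~+~~
~~~~+v~~
gen 20: ~~~~~~~~
~~~~~~~~
~~~~++~~
~~~+~~~~
~~~+~+~~
~~~~+~>~
gen 21: ~~~~~~v~
~~~~~~~~
~~~~++~~
~~~+~~~~
~~~+~+~~
~~~~+~+~
gen 22: ~~~~~<+~
~~~~~~~~
~~~~++~~
~~~+~~~~
~~~+~+~~
~~~~+~+~
gen 23: ~~~~~++~
~~~~~~~~
~~~~++~~
~~~+~~~~
~~~+~+~~
~~~~+^+~
gen 24: ~~~~~++~
~~~~~~~~
~~~~++~~
~~~+~~~~
~~~+~+~~
~~~~++>~
gen 25: ~~~~~++~
~~~~~~~~
~~~~++~~
~~~+~~~~
~~~+~+^~
~~~~++~~
gen 26: ~~~~~++~
~~~~~~~~
~~~~++~~
~~~+~~~~
~~~+~++>
~~~~++~~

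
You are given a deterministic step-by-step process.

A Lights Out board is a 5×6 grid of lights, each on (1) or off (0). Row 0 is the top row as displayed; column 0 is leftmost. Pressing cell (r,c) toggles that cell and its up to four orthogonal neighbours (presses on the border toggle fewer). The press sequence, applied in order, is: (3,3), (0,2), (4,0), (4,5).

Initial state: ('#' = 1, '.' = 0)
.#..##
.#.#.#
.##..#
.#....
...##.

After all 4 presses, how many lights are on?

k=0  .#..##
.#.#.#
.##..#
.#....
...##.
k=1  .#..##
.#.#.#
.###.#
.####.
....#.
k=2  ..####
.###.#
.###.#
.####.
....#.
k=3  ..####
.###.#
.###.#
#####.
##..#.
k=4  ..####
.###.#
.###.#
######
##...#

21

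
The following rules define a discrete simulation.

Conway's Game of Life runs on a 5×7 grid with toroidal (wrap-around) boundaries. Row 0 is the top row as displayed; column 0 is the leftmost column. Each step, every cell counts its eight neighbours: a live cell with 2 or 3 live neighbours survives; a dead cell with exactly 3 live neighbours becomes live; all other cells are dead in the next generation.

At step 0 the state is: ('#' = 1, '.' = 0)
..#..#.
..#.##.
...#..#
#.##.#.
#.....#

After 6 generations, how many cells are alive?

5

step 0: ..#..#.
..#.##.
...#..#
#.##.#.
#.....#
step 1: .#.###.
..#.###
.#....#
######.
#.####.
step 2: ##.....
.##...#
.......
.......
#......
step 3: ..#...#
.##....
.......
.......
##.....
step 4: ..#....
.##....
.......
.......
##.....
step 5: #.#....
.##....
.......
.......
.#.....
step 6: #.#....
.##....
.......
.......
.#.....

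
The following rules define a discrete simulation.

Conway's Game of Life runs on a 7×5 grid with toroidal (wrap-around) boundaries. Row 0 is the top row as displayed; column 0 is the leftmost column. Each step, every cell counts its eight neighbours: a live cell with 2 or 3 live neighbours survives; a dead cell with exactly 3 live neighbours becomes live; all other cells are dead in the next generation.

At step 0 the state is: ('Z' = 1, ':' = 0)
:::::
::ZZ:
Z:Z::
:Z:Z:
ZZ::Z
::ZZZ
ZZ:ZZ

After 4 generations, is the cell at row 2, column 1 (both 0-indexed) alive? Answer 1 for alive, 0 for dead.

[0] :::::
::ZZ:
Z:Z::
:Z:Z:
ZZ::Z
::ZZZ
ZZ:ZZ
[1] ZZ:::
:ZZZ:
::::Z
:::Z:
:Z:::
:::::
ZZ:::
[2] ::::Z
:ZZZZ
::::Z
:::::
:::::
ZZ:::
ZZ:::
[3] ::::Z
::Z:Z
Z:Z:Z
:::::
:::::
ZZ:::
:Z::Z
[4] ::::Z
:Z::Z
ZZ::Z
:::::
:::::
ZZ:::
:Z::Z

1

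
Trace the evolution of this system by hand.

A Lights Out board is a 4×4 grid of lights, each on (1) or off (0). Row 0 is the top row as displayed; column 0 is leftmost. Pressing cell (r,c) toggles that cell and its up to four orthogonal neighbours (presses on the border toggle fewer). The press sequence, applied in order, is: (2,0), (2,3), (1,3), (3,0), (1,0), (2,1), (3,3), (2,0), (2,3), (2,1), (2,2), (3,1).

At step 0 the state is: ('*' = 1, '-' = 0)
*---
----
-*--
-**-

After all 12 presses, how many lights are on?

9

[0] *---
----
-*--
-**-
[1] *---
*---
*---
***-
[2] *---
*--*
*-**
****
[3] *--*
*-*-
*-*-
****
[4] *--*
*-*-
--*-
--**
[5] ---*
-**-
*-*-
--**
[6] ---*
--*-
-*--
-***
[7] ---*
--*-
-*-*
-*--
[8] ---*
*-*-
*--*
**--
[9] ---*
*-**
*-*-
**-*
[10] ---*
****
-*--
*--*
[11] ---*
**-*
--**
*-**
[12] ---*
**-*
-***
-*-*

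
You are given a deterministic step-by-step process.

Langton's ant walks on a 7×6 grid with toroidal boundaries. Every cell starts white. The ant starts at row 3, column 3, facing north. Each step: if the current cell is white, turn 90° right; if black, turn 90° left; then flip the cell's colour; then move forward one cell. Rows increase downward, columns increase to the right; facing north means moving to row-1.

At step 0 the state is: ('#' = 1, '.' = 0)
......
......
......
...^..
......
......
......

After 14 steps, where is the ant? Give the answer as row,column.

gen 0: ......
......
......
...^..
......
......
......
gen 1: ......
......
......
...#>.
......
......
......
gen 2: ......
......
......
...##.
....v.
......
......
gen 3: ......
......
......
...##.
...<#.
......
......
gen 4: ......
......
......
...^#.
...##.
......
......
gen 5: ......
......
......
..<.#.
...##.
......
......
gen 6: ......
......
..^...
..#.#.
...##.
......
......
gen 7: ......
......
..#>..
..#.#.
...##.
......
......
gen 8: ......
......
..##..
..#v#.
...##.
......
......
gen 9: ......
......
..##..
..<##.
...##.
......
......
gen 10: ......
......
..##..
...##.
..v##.
......
......
gen 11: ......
......
..##..
...##.
.<###.
......
......
gen 12: ......
......
..##..
.^.##.
.####.
......
......
gen 13: ......
......
..##..
.#>##.
.####.
......
......
gen 14: ......
......
..##..
.####.
.#v##.
......
......

4,2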